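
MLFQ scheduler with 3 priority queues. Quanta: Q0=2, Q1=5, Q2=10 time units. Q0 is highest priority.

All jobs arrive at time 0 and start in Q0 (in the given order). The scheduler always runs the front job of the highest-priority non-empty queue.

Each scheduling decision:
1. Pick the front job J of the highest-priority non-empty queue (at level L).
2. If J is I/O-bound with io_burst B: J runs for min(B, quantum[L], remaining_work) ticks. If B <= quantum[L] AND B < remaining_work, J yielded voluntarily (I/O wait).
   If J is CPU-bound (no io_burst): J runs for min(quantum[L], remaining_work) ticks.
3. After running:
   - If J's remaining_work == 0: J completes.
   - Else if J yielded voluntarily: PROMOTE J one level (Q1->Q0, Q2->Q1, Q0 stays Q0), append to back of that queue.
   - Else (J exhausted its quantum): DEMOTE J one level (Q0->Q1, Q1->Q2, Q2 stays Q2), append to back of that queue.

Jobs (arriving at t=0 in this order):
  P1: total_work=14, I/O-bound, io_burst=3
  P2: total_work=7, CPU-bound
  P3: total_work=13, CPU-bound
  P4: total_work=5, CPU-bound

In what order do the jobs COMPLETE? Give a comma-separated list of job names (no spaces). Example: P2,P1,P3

Answer: P2,P4,P1,P3

Derivation:
t=0-2: P1@Q0 runs 2, rem=12, quantum used, demote→Q1. Q0=[P2,P3,P4] Q1=[P1] Q2=[]
t=2-4: P2@Q0 runs 2, rem=5, quantum used, demote→Q1. Q0=[P3,P4] Q1=[P1,P2] Q2=[]
t=4-6: P3@Q0 runs 2, rem=11, quantum used, demote→Q1. Q0=[P4] Q1=[P1,P2,P3] Q2=[]
t=6-8: P4@Q0 runs 2, rem=3, quantum used, demote→Q1. Q0=[] Q1=[P1,P2,P3,P4] Q2=[]
t=8-11: P1@Q1 runs 3, rem=9, I/O yield, promote→Q0. Q0=[P1] Q1=[P2,P3,P4] Q2=[]
t=11-13: P1@Q0 runs 2, rem=7, quantum used, demote→Q1. Q0=[] Q1=[P2,P3,P4,P1] Q2=[]
t=13-18: P2@Q1 runs 5, rem=0, completes. Q0=[] Q1=[P3,P4,P1] Q2=[]
t=18-23: P3@Q1 runs 5, rem=6, quantum used, demote→Q2. Q0=[] Q1=[P4,P1] Q2=[P3]
t=23-26: P4@Q1 runs 3, rem=0, completes. Q0=[] Q1=[P1] Q2=[P3]
t=26-29: P1@Q1 runs 3, rem=4, I/O yield, promote→Q0. Q0=[P1] Q1=[] Q2=[P3]
t=29-31: P1@Q0 runs 2, rem=2, quantum used, demote→Q1. Q0=[] Q1=[P1] Q2=[P3]
t=31-33: P1@Q1 runs 2, rem=0, completes. Q0=[] Q1=[] Q2=[P3]
t=33-39: P3@Q2 runs 6, rem=0, completes. Q0=[] Q1=[] Q2=[]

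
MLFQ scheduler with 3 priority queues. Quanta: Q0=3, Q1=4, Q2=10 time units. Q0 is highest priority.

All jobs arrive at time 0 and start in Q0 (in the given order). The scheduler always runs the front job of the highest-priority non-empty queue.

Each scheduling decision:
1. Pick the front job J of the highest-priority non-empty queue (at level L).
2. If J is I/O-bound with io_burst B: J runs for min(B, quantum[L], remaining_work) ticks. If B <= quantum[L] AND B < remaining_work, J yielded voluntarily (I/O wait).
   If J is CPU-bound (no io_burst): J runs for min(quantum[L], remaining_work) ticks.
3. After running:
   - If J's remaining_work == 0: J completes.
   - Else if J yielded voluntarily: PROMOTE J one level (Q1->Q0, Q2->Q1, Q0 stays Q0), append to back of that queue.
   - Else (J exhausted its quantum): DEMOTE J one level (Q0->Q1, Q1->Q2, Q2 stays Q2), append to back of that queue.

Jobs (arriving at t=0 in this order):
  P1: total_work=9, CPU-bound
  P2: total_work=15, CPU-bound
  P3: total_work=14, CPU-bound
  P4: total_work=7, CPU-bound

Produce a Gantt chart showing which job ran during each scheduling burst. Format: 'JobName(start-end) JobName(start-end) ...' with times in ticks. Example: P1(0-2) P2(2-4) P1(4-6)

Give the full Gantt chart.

Answer: P1(0-3) P2(3-6) P3(6-9) P4(9-12) P1(12-16) P2(16-20) P3(20-24) P4(24-28) P1(28-30) P2(30-38) P3(38-45)

Derivation:
t=0-3: P1@Q0 runs 3, rem=6, quantum used, demote→Q1. Q0=[P2,P3,P4] Q1=[P1] Q2=[]
t=3-6: P2@Q0 runs 3, rem=12, quantum used, demote→Q1. Q0=[P3,P4] Q1=[P1,P2] Q2=[]
t=6-9: P3@Q0 runs 3, rem=11, quantum used, demote→Q1. Q0=[P4] Q1=[P1,P2,P3] Q2=[]
t=9-12: P4@Q0 runs 3, rem=4, quantum used, demote→Q1. Q0=[] Q1=[P1,P2,P3,P4] Q2=[]
t=12-16: P1@Q1 runs 4, rem=2, quantum used, demote→Q2. Q0=[] Q1=[P2,P3,P4] Q2=[P1]
t=16-20: P2@Q1 runs 4, rem=8, quantum used, demote→Q2. Q0=[] Q1=[P3,P4] Q2=[P1,P2]
t=20-24: P3@Q1 runs 4, rem=7, quantum used, demote→Q2. Q0=[] Q1=[P4] Q2=[P1,P2,P3]
t=24-28: P4@Q1 runs 4, rem=0, completes. Q0=[] Q1=[] Q2=[P1,P2,P3]
t=28-30: P1@Q2 runs 2, rem=0, completes. Q0=[] Q1=[] Q2=[P2,P3]
t=30-38: P2@Q2 runs 8, rem=0, completes. Q0=[] Q1=[] Q2=[P3]
t=38-45: P3@Q2 runs 7, rem=0, completes. Q0=[] Q1=[] Q2=[]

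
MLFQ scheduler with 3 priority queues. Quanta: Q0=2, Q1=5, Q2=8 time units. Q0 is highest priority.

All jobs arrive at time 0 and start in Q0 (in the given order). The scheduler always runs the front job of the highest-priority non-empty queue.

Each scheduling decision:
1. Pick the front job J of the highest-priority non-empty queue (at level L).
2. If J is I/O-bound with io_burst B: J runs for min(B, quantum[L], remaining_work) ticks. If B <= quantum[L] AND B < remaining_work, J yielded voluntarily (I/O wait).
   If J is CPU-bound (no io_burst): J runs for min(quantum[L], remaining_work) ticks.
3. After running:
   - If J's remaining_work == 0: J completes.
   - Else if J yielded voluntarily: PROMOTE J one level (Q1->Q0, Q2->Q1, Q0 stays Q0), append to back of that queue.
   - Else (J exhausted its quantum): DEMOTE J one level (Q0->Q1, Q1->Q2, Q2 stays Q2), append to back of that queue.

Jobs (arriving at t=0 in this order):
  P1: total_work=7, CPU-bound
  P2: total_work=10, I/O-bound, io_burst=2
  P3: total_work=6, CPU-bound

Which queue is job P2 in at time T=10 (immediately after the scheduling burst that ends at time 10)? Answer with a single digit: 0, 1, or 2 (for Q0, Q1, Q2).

Answer: 0

Derivation:
t=0-2: P1@Q0 runs 2, rem=5, quantum used, demote→Q1. Q0=[P2,P3] Q1=[P1] Q2=[]
t=2-4: P2@Q0 runs 2, rem=8, I/O yield, promote→Q0. Q0=[P3,P2] Q1=[P1] Q2=[]
t=4-6: P3@Q0 runs 2, rem=4, quantum used, demote→Q1. Q0=[P2] Q1=[P1,P3] Q2=[]
t=6-8: P2@Q0 runs 2, rem=6, I/O yield, promote→Q0. Q0=[P2] Q1=[P1,P3] Q2=[]
t=8-10: P2@Q0 runs 2, rem=4, I/O yield, promote→Q0. Q0=[P2] Q1=[P1,P3] Q2=[]
t=10-12: P2@Q0 runs 2, rem=2, I/O yield, promote→Q0. Q0=[P2] Q1=[P1,P3] Q2=[]
t=12-14: P2@Q0 runs 2, rem=0, completes. Q0=[] Q1=[P1,P3] Q2=[]
t=14-19: P1@Q1 runs 5, rem=0, completes. Q0=[] Q1=[P3] Q2=[]
t=19-23: P3@Q1 runs 4, rem=0, completes. Q0=[] Q1=[] Q2=[]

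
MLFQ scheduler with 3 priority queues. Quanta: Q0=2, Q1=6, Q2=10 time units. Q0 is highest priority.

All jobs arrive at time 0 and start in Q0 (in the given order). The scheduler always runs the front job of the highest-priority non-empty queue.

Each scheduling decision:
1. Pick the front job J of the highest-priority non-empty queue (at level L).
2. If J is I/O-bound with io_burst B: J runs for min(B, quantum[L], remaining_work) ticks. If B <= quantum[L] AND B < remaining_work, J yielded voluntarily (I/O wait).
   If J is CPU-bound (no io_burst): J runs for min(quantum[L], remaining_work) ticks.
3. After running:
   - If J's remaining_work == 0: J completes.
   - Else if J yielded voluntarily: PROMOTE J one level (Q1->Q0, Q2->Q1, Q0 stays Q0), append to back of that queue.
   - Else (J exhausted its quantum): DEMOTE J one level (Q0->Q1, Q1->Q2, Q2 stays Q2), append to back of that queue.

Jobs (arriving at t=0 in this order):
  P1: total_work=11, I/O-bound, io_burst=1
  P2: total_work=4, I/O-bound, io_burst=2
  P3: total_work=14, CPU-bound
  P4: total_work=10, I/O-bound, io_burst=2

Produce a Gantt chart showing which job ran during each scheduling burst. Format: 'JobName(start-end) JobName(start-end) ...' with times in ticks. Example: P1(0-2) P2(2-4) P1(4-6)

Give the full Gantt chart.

Answer: P1(0-1) P2(1-3) P3(3-5) P4(5-7) P1(7-8) P2(8-10) P4(10-12) P1(12-13) P4(13-15) P1(15-16) P4(16-18) P1(18-19) P4(19-21) P1(21-22) P1(22-23) P1(23-24) P1(24-25) P1(25-26) P1(26-27) P3(27-33) P3(33-39)

Derivation:
t=0-1: P1@Q0 runs 1, rem=10, I/O yield, promote→Q0. Q0=[P2,P3,P4,P1] Q1=[] Q2=[]
t=1-3: P2@Q0 runs 2, rem=2, I/O yield, promote→Q0. Q0=[P3,P4,P1,P2] Q1=[] Q2=[]
t=3-5: P3@Q0 runs 2, rem=12, quantum used, demote→Q1. Q0=[P4,P1,P2] Q1=[P3] Q2=[]
t=5-7: P4@Q0 runs 2, rem=8, I/O yield, promote→Q0. Q0=[P1,P2,P4] Q1=[P3] Q2=[]
t=7-8: P1@Q0 runs 1, rem=9, I/O yield, promote→Q0. Q0=[P2,P4,P1] Q1=[P3] Q2=[]
t=8-10: P2@Q0 runs 2, rem=0, completes. Q0=[P4,P1] Q1=[P3] Q2=[]
t=10-12: P4@Q0 runs 2, rem=6, I/O yield, promote→Q0. Q0=[P1,P4] Q1=[P3] Q2=[]
t=12-13: P1@Q0 runs 1, rem=8, I/O yield, promote→Q0. Q0=[P4,P1] Q1=[P3] Q2=[]
t=13-15: P4@Q0 runs 2, rem=4, I/O yield, promote→Q0. Q0=[P1,P4] Q1=[P3] Q2=[]
t=15-16: P1@Q0 runs 1, rem=7, I/O yield, promote→Q0. Q0=[P4,P1] Q1=[P3] Q2=[]
t=16-18: P4@Q0 runs 2, rem=2, I/O yield, promote→Q0. Q0=[P1,P4] Q1=[P3] Q2=[]
t=18-19: P1@Q0 runs 1, rem=6, I/O yield, promote→Q0. Q0=[P4,P1] Q1=[P3] Q2=[]
t=19-21: P4@Q0 runs 2, rem=0, completes. Q0=[P1] Q1=[P3] Q2=[]
t=21-22: P1@Q0 runs 1, rem=5, I/O yield, promote→Q0. Q0=[P1] Q1=[P3] Q2=[]
t=22-23: P1@Q0 runs 1, rem=4, I/O yield, promote→Q0. Q0=[P1] Q1=[P3] Q2=[]
t=23-24: P1@Q0 runs 1, rem=3, I/O yield, promote→Q0. Q0=[P1] Q1=[P3] Q2=[]
t=24-25: P1@Q0 runs 1, rem=2, I/O yield, promote→Q0. Q0=[P1] Q1=[P3] Q2=[]
t=25-26: P1@Q0 runs 1, rem=1, I/O yield, promote→Q0. Q0=[P1] Q1=[P3] Q2=[]
t=26-27: P1@Q0 runs 1, rem=0, completes. Q0=[] Q1=[P3] Q2=[]
t=27-33: P3@Q1 runs 6, rem=6, quantum used, demote→Q2. Q0=[] Q1=[] Q2=[P3]
t=33-39: P3@Q2 runs 6, rem=0, completes. Q0=[] Q1=[] Q2=[]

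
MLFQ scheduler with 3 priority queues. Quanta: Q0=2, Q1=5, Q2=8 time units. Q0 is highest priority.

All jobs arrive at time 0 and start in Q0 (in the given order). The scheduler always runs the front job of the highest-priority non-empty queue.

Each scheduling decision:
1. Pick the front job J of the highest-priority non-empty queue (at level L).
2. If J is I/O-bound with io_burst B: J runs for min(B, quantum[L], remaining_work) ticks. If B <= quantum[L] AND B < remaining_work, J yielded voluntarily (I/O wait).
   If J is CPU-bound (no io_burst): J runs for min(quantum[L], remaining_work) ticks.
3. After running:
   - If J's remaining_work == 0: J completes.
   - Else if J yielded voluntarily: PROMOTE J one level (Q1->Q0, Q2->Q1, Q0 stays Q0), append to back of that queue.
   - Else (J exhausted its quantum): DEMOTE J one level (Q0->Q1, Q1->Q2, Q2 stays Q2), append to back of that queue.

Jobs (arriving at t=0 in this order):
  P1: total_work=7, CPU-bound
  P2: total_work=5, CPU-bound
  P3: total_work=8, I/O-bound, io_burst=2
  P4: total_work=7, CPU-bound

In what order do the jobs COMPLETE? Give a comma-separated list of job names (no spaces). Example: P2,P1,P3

Answer: P3,P1,P2,P4

Derivation:
t=0-2: P1@Q0 runs 2, rem=5, quantum used, demote→Q1. Q0=[P2,P3,P4] Q1=[P1] Q2=[]
t=2-4: P2@Q0 runs 2, rem=3, quantum used, demote→Q1. Q0=[P3,P4] Q1=[P1,P2] Q2=[]
t=4-6: P3@Q0 runs 2, rem=6, I/O yield, promote→Q0. Q0=[P4,P3] Q1=[P1,P2] Q2=[]
t=6-8: P4@Q0 runs 2, rem=5, quantum used, demote→Q1. Q0=[P3] Q1=[P1,P2,P4] Q2=[]
t=8-10: P3@Q0 runs 2, rem=4, I/O yield, promote→Q0. Q0=[P3] Q1=[P1,P2,P4] Q2=[]
t=10-12: P3@Q0 runs 2, rem=2, I/O yield, promote→Q0. Q0=[P3] Q1=[P1,P2,P4] Q2=[]
t=12-14: P3@Q0 runs 2, rem=0, completes. Q0=[] Q1=[P1,P2,P4] Q2=[]
t=14-19: P1@Q1 runs 5, rem=0, completes. Q0=[] Q1=[P2,P4] Q2=[]
t=19-22: P2@Q1 runs 3, rem=0, completes. Q0=[] Q1=[P4] Q2=[]
t=22-27: P4@Q1 runs 5, rem=0, completes. Q0=[] Q1=[] Q2=[]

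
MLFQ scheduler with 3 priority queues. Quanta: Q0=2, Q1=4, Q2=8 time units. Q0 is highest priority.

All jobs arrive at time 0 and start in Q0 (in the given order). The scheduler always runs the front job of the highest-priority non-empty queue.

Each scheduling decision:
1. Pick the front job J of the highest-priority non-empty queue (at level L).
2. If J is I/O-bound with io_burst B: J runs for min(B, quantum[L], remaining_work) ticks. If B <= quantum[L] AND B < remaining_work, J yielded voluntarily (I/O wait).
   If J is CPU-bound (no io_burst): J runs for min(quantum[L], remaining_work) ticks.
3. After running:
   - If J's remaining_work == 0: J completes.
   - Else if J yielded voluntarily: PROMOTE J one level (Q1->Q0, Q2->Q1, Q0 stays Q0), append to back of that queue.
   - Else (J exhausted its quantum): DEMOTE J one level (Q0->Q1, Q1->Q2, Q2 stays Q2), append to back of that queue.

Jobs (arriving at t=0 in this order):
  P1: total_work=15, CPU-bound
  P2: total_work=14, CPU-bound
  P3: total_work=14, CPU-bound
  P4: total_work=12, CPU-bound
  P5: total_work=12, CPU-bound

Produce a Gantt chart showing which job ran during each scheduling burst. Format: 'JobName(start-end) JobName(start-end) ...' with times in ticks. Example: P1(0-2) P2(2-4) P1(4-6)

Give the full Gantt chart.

t=0-2: P1@Q0 runs 2, rem=13, quantum used, demote→Q1. Q0=[P2,P3,P4,P5] Q1=[P1] Q2=[]
t=2-4: P2@Q0 runs 2, rem=12, quantum used, demote→Q1. Q0=[P3,P4,P5] Q1=[P1,P2] Q2=[]
t=4-6: P3@Q0 runs 2, rem=12, quantum used, demote→Q1. Q0=[P4,P5] Q1=[P1,P2,P3] Q2=[]
t=6-8: P4@Q0 runs 2, rem=10, quantum used, demote→Q1. Q0=[P5] Q1=[P1,P2,P3,P4] Q2=[]
t=8-10: P5@Q0 runs 2, rem=10, quantum used, demote→Q1. Q0=[] Q1=[P1,P2,P3,P4,P5] Q2=[]
t=10-14: P1@Q1 runs 4, rem=9, quantum used, demote→Q2. Q0=[] Q1=[P2,P3,P4,P5] Q2=[P1]
t=14-18: P2@Q1 runs 4, rem=8, quantum used, demote→Q2. Q0=[] Q1=[P3,P4,P5] Q2=[P1,P2]
t=18-22: P3@Q1 runs 4, rem=8, quantum used, demote→Q2. Q0=[] Q1=[P4,P5] Q2=[P1,P2,P3]
t=22-26: P4@Q1 runs 4, rem=6, quantum used, demote→Q2. Q0=[] Q1=[P5] Q2=[P1,P2,P3,P4]
t=26-30: P5@Q1 runs 4, rem=6, quantum used, demote→Q2. Q0=[] Q1=[] Q2=[P1,P2,P3,P4,P5]
t=30-38: P1@Q2 runs 8, rem=1, quantum used, demote→Q2. Q0=[] Q1=[] Q2=[P2,P3,P4,P5,P1]
t=38-46: P2@Q2 runs 8, rem=0, completes. Q0=[] Q1=[] Q2=[P3,P4,P5,P1]
t=46-54: P3@Q2 runs 8, rem=0, completes. Q0=[] Q1=[] Q2=[P4,P5,P1]
t=54-60: P4@Q2 runs 6, rem=0, completes. Q0=[] Q1=[] Q2=[P5,P1]
t=60-66: P5@Q2 runs 6, rem=0, completes. Q0=[] Q1=[] Q2=[P1]
t=66-67: P1@Q2 runs 1, rem=0, completes. Q0=[] Q1=[] Q2=[]

Answer: P1(0-2) P2(2-4) P3(4-6) P4(6-8) P5(8-10) P1(10-14) P2(14-18) P3(18-22) P4(22-26) P5(26-30) P1(30-38) P2(38-46) P3(46-54) P4(54-60) P5(60-66) P1(66-67)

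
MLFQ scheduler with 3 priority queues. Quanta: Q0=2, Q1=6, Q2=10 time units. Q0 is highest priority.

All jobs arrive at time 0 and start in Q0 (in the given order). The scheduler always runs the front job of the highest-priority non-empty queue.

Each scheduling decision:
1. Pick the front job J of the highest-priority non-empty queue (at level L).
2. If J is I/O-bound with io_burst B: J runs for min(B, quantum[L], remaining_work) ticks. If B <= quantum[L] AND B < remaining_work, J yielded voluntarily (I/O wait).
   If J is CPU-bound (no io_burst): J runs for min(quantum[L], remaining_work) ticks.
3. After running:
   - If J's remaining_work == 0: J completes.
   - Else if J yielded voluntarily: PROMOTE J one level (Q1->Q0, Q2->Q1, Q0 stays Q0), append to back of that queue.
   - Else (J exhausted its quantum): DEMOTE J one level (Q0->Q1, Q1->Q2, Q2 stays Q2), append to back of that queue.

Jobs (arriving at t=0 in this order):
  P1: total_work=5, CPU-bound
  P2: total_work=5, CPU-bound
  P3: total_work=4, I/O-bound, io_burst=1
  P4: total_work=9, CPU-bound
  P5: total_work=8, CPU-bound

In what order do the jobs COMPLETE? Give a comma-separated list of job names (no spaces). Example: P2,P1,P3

t=0-2: P1@Q0 runs 2, rem=3, quantum used, demote→Q1. Q0=[P2,P3,P4,P5] Q1=[P1] Q2=[]
t=2-4: P2@Q0 runs 2, rem=3, quantum used, demote→Q1. Q0=[P3,P4,P5] Q1=[P1,P2] Q2=[]
t=4-5: P3@Q0 runs 1, rem=3, I/O yield, promote→Q0. Q0=[P4,P5,P3] Q1=[P1,P2] Q2=[]
t=5-7: P4@Q0 runs 2, rem=7, quantum used, demote→Q1. Q0=[P5,P3] Q1=[P1,P2,P4] Q2=[]
t=7-9: P5@Q0 runs 2, rem=6, quantum used, demote→Q1. Q0=[P3] Q1=[P1,P2,P4,P5] Q2=[]
t=9-10: P3@Q0 runs 1, rem=2, I/O yield, promote→Q0. Q0=[P3] Q1=[P1,P2,P4,P5] Q2=[]
t=10-11: P3@Q0 runs 1, rem=1, I/O yield, promote→Q0. Q0=[P3] Q1=[P1,P2,P4,P5] Q2=[]
t=11-12: P3@Q0 runs 1, rem=0, completes. Q0=[] Q1=[P1,P2,P4,P5] Q2=[]
t=12-15: P1@Q1 runs 3, rem=0, completes. Q0=[] Q1=[P2,P4,P5] Q2=[]
t=15-18: P2@Q1 runs 3, rem=0, completes. Q0=[] Q1=[P4,P5] Q2=[]
t=18-24: P4@Q1 runs 6, rem=1, quantum used, demote→Q2. Q0=[] Q1=[P5] Q2=[P4]
t=24-30: P5@Q1 runs 6, rem=0, completes. Q0=[] Q1=[] Q2=[P4]
t=30-31: P4@Q2 runs 1, rem=0, completes. Q0=[] Q1=[] Q2=[]

Answer: P3,P1,P2,P5,P4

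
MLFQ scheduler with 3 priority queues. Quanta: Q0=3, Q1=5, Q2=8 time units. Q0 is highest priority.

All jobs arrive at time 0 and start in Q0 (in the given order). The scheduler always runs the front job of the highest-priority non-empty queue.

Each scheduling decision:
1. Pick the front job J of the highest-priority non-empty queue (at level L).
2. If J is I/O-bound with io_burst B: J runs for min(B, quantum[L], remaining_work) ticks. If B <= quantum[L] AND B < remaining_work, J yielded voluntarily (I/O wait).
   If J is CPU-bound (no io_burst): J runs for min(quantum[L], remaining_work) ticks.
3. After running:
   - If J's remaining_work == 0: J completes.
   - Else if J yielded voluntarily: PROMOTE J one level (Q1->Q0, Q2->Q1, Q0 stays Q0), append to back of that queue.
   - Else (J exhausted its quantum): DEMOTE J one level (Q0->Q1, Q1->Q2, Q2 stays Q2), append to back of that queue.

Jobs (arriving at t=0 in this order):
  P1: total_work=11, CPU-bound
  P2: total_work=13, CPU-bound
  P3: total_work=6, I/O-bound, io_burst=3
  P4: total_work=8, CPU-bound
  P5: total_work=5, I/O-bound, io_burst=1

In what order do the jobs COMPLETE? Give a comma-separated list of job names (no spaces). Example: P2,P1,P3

Answer: P3,P5,P4,P1,P2

Derivation:
t=0-3: P1@Q0 runs 3, rem=8, quantum used, demote→Q1. Q0=[P2,P3,P4,P5] Q1=[P1] Q2=[]
t=3-6: P2@Q0 runs 3, rem=10, quantum used, demote→Q1. Q0=[P3,P4,P5] Q1=[P1,P2] Q2=[]
t=6-9: P3@Q0 runs 3, rem=3, I/O yield, promote→Q0. Q0=[P4,P5,P3] Q1=[P1,P2] Q2=[]
t=9-12: P4@Q0 runs 3, rem=5, quantum used, demote→Q1. Q0=[P5,P3] Q1=[P1,P2,P4] Q2=[]
t=12-13: P5@Q0 runs 1, rem=4, I/O yield, promote→Q0. Q0=[P3,P5] Q1=[P1,P2,P4] Q2=[]
t=13-16: P3@Q0 runs 3, rem=0, completes. Q0=[P5] Q1=[P1,P2,P4] Q2=[]
t=16-17: P5@Q0 runs 1, rem=3, I/O yield, promote→Q0. Q0=[P5] Q1=[P1,P2,P4] Q2=[]
t=17-18: P5@Q0 runs 1, rem=2, I/O yield, promote→Q0. Q0=[P5] Q1=[P1,P2,P4] Q2=[]
t=18-19: P5@Q0 runs 1, rem=1, I/O yield, promote→Q0. Q0=[P5] Q1=[P1,P2,P4] Q2=[]
t=19-20: P5@Q0 runs 1, rem=0, completes. Q0=[] Q1=[P1,P2,P4] Q2=[]
t=20-25: P1@Q1 runs 5, rem=3, quantum used, demote→Q2. Q0=[] Q1=[P2,P4] Q2=[P1]
t=25-30: P2@Q1 runs 5, rem=5, quantum used, demote→Q2. Q0=[] Q1=[P4] Q2=[P1,P2]
t=30-35: P4@Q1 runs 5, rem=0, completes. Q0=[] Q1=[] Q2=[P1,P2]
t=35-38: P1@Q2 runs 3, rem=0, completes. Q0=[] Q1=[] Q2=[P2]
t=38-43: P2@Q2 runs 5, rem=0, completes. Q0=[] Q1=[] Q2=[]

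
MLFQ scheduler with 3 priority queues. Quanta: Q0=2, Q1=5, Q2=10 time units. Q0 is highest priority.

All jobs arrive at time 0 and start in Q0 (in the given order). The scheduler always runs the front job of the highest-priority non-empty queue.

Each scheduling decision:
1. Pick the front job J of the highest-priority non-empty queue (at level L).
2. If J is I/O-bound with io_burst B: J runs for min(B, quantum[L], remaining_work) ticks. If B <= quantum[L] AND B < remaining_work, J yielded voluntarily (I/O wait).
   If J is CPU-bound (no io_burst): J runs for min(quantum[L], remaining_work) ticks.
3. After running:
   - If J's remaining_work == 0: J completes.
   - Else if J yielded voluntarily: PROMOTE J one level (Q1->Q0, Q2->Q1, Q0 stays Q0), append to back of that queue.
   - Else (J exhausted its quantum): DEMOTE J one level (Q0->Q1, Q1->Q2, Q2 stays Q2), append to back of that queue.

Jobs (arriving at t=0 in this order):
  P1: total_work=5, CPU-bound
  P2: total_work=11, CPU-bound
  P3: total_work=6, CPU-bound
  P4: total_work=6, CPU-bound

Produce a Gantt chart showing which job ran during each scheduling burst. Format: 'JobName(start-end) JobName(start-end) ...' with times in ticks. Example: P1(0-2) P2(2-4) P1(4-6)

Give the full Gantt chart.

t=0-2: P1@Q0 runs 2, rem=3, quantum used, demote→Q1. Q0=[P2,P3,P4] Q1=[P1] Q2=[]
t=2-4: P2@Q0 runs 2, rem=9, quantum used, demote→Q1. Q0=[P3,P4] Q1=[P1,P2] Q2=[]
t=4-6: P3@Q0 runs 2, rem=4, quantum used, demote→Q1. Q0=[P4] Q1=[P1,P2,P3] Q2=[]
t=6-8: P4@Q0 runs 2, rem=4, quantum used, demote→Q1. Q0=[] Q1=[P1,P2,P3,P4] Q2=[]
t=8-11: P1@Q1 runs 3, rem=0, completes. Q0=[] Q1=[P2,P3,P4] Q2=[]
t=11-16: P2@Q1 runs 5, rem=4, quantum used, demote→Q2. Q0=[] Q1=[P3,P4] Q2=[P2]
t=16-20: P3@Q1 runs 4, rem=0, completes. Q0=[] Q1=[P4] Q2=[P2]
t=20-24: P4@Q1 runs 4, rem=0, completes. Q0=[] Q1=[] Q2=[P2]
t=24-28: P2@Q2 runs 4, rem=0, completes. Q0=[] Q1=[] Q2=[]

Answer: P1(0-2) P2(2-4) P3(4-6) P4(6-8) P1(8-11) P2(11-16) P3(16-20) P4(20-24) P2(24-28)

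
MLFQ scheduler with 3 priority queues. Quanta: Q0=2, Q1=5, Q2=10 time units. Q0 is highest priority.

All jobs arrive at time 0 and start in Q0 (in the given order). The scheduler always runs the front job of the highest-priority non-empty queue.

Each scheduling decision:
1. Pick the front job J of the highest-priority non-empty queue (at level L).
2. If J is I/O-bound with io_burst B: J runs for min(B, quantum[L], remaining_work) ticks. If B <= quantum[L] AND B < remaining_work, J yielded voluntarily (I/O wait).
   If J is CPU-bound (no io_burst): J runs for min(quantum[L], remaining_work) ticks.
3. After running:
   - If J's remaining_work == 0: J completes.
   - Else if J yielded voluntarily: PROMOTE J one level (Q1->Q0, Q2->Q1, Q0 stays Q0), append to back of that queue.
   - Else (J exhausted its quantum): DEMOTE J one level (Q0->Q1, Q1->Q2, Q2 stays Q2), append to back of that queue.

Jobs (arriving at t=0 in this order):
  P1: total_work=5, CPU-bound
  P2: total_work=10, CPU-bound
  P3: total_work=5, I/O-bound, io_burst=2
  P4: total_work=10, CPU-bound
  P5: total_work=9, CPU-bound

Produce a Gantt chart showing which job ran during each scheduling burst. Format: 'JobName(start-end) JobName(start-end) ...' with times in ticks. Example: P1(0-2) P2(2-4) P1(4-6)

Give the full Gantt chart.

Answer: P1(0-2) P2(2-4) P3(4-6) P4(6-8) P5(8-10) P3(10-12) P3(12-13) P1(13-16) P2(16-21) P4(21-26) P5(26-31) P2(31-34) P4(34-37) P5(37-39)

Derivation:
t=0-2: P1@Q0 runs 2, rem=3, quantum used, demote→Q1. Q0=[P2,P3,P4,P5] Q1=[P1] Q2=[]
t=2-4: P2@Q0 runs 2, rem=8, quantum used, demote→Q1. Q0=[P3,P4,P5] Q1=[P1,P2] Q2=[]
t=4-6: P3@Q0 runs 2, rem=3, I/O yield, promote→Q0. Q0=[P4,P5,P3] Q1=[P1,P2] Q2=[]
t=6-8: P4@Q0 runs 2, rem=8, quantum used, demote→Q1. Q0=[P5,P3] Q1=[P1,P2,P4] Q2=[]
t=8-10: P5@Q0 runs 2, rem=7, quantum used, demote→Q1. Q0=[P3] Q1=[P1,P2,P4,P5] Q2=[]
t=10-12: P3@Q0 runs 2, rem=1, I/O yield, promote→Q0. Q0=[P3] Q1=[P1,P2,P4,P5] Q2=[]
t=12-13: P3@Q0 runs 1, rem=0, completes. Q0=[] Q1=[P1,P2,P4,P5] Q2=[]
t=13-16: P1@Q1 runs 3, rem=0, completes. Q0=[] Q1=[P2,P4,P5] Q2=[]
t=16-21: P2@Q1 runs 5, rem=3, quantum used, demote→Q2. Q0=[] Q1=[P4,P5] Q2=[P2]
t=21-26: P4@Q1 runs 5, rem=3, quantum used, demote→Q2. Q0=[] Q1=[P5] Q2=[P2,P4]
t=26-31: P5@Q1 runs 5, rem=2, quantum used, demote→Q2. Q0=[] Q1=[] Q2=[P2,P4,P5]
t=31-34: P2@Q2 runs 3, rem=0, completes. Q0=[] Q1=[] Q2=[P4,P5]
t=34-37: P4@Q2 runs 3, rem=0, completes. Q0=[] Q1=[] Q2=[P5]
t=37-39: P5@Q2 runs 2, rem=0, completes. Q0=[] Q1=[] Q2=[]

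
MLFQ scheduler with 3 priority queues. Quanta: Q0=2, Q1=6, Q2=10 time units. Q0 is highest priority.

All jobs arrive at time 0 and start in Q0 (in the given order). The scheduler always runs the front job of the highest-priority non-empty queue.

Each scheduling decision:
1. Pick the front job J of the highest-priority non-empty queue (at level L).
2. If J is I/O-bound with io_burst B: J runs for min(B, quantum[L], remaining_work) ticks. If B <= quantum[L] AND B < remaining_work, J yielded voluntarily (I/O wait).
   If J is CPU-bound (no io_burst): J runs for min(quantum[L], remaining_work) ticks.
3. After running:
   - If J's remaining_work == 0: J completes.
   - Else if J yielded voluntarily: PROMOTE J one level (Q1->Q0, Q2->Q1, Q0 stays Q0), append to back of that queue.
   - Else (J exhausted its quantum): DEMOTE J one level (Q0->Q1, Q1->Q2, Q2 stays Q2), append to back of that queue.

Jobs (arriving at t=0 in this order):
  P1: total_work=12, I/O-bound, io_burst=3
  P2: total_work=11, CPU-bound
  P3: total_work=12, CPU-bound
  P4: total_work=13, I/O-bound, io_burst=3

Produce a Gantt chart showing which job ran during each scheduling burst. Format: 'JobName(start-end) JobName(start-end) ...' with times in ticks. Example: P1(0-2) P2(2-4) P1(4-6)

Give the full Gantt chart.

Answer: P1(0-2) P2(2-4) P3(4-6) P4(6-8) P1(8-11) P1(11-13) P2(13-19) P3(19-25) P4(25-28) P4(28-30) P1(30-33) P1(33-35) P4(35-38) P4(38-40) P4(40-41) P2(41-44) P3(44-48)

Derivation:
t=0-2: P1@Q0 runs 2, rem=10, quantum used, demote→Q1. Q0=[P2,P3,P4] Q1=[P1] Q2=[]
t=2-4: P2@Q0 runs 2, rem=9, quantum used, demote→Q1. Q0=[P3,P4] Q1=[P1,P2] Q2=[]
t=4-6: P3@Q0 runs 2, rem=10, quantum used, demote→Q1. Q0=[P4] Q1=[P1,P2,P3] Q2=[]
t=6-8: P4@Q0 runs 2, rem=11, quantum used, demote→Q1. Q0=[] Q1=[P1,P2,P3,P4] Q2=[]
t=8-11: P1@Q1 runs 3, rem=7, I/O yield, promote→Q0. Q0=[P1] Q1=[P2,P3,P4] Q2=[]
t=11-13: P1@Q0 runs 2, rem=5, quantum used, demote→Q1. Q0=[] Q1=[P2,P3,P4,P1] Q2=[]
t=13-19: P2@Q1 runs 6, rem=3, quantum used, demote→Q2. Q0=[] Q1=[P3,P4,P1] Q2=[P2]
t=19-25: P3@Q1 runs 6, rem=4, quantum used, demote→Q2. Q0=[] Q1=[P4,P1] Q2=[P2,P3]
t=25-28: P4@Q1 runs 3, rem=8, I/O yield, promote→Q0. Q0=[P4] Q1=[P1] Q2=[P2,P3]
t=28-30: P4@Q0 runs 2, rem=6, quantum used, demote→Q1. Q0=[] Q1=[P1,P4] Q2=[P2,P3]
t=30-33: P1@Q1 runs 3, rem=2, I/O yield, promote→Q0. Q0=[P1] Q1=[P4] Q2=[P2,P3]
t=33-35: P1@Q0 runs 2, rem=0, completes. Q0=[] Q1=[P4] Q2=[P2,P3]
t=35-38: P4@Q1 runs 3, rem=3, I/O yield, promote→Q0. Q0=[P4] Q1=[] Q2=[P2,P3]
t=38-40: P4@Q0 runs 2, rem=1, quantum used, demote→Q1. Q0=[] Q1=[P4] Q2=[P2,P3]
t=40-41: P4@Q1 runs 1, rem=0, completes. Q0=[] Q1=[] Q2=[P2,P3]
t=41-44: P2@Q2 runs 3, rem=0, completes. Q0=[] Q1=[] Q2=[P3]
t=44-48: P3@Q2 runs 4, rem=0, completes. Q0=[] Q1=[] Q2=[]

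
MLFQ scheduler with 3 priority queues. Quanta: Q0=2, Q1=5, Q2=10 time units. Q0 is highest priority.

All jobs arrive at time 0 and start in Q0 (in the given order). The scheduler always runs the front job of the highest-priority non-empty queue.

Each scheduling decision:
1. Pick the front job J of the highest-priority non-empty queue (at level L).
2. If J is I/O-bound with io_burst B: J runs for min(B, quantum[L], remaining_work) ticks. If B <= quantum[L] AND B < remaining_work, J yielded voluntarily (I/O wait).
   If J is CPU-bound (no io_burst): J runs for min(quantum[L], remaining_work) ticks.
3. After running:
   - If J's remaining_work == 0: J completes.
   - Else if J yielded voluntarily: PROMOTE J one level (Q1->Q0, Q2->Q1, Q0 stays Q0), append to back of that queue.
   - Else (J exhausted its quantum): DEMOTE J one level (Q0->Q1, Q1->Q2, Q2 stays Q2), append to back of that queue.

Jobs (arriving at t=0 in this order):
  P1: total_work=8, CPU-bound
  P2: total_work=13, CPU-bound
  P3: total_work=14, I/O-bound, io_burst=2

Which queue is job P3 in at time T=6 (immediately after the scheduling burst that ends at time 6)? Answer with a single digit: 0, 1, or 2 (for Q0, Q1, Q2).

Answer: 0

Derivation:
t=0-2: P1@Q0 runs 2, rem=6, quantum used, demote→Q1. Q0=[P2,P3] Q1=[P1] Q2=[]
t=2-4: P2@Q0 runs 2, rem=11, quantum used, demote→Q1. Q0=[P3] Q1=[P1,P2] Q2=[]
t=4-6: P3@Q0 runs 2, rem=12, I/O yield, promote→Q0. Q0=[P3] Q1=[P1,P2] Q2=[]
t=6-8: P3@Q0 runs 2, rem=10, I/O yield, promote→Q0. Q0=[P3] Q1=[P1,P2] Q2=[]
t=8-10: P3@Q0 runs 2, rem=8, I/O yield, promote→Q0. Q0=[P3] Q1=[P1,P2] Q2=[]
t=10-12: P3@Q0 runs 2, rem=6, I/O yield, promote→Q0. Q0=[P3] Q1=[P1,P2] Q2=[]
t=12-14: P3@Q0 runs 2, rem=4, I/O yield, promote→Q0. Q0=[P3] Q1=[P1,P2] Q2=[]
t=14-16: P3@Q0 runs 2, rem=2, I/O yield, promote→Q0. Q0=[P3] Q1=[P1,P2] Q2=[]
t=16-18: P3@Q0 runs 2, rem=0, completes. Q0=[] Q1=[P1,P2] Q2=[]
t=18-23: P1@Q1 runs 5, rem=1, quantum used, demote→Q2. Q0=[] Q1=[P2] Q2=[P1]
t=23-28: P2@Q1 runs 5, rem=6, quantum used, demote→Q2. Q0=[] Q1=[] Q2=[P1,P2]
t=28-29: P1@Q2 runs 1, rem=0, completes. Q0=[] Q1=[] Q2=[P2]
t=29-35: P2@Q2 runs 6, rem=0, completes. Q0=[] Q1=[] Q2=[]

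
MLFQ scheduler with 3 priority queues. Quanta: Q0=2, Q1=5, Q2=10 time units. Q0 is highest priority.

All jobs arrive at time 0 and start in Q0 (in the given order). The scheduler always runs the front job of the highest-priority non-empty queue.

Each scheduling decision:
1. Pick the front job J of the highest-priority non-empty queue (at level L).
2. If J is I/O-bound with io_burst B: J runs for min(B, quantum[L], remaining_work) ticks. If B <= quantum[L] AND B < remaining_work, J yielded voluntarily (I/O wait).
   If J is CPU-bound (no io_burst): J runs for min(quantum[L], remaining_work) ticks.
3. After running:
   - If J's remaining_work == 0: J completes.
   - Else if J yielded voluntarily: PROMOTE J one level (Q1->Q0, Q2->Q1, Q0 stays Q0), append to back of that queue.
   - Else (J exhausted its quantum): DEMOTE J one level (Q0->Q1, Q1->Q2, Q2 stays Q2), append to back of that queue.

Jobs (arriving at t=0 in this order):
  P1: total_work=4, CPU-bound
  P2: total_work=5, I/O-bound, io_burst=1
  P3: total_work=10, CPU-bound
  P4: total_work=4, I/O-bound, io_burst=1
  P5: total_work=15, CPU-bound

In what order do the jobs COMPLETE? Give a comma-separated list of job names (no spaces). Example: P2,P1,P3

t=0-2: P1@Q0 runs 2, rem=2, quantum used, demote→Q1. Q0=[P2,P3,P4,P5] Q1=[P1] Q2=[]
t=2-3: P2@Q0 runs 1, rem=4, I/O yield, promote→Q0. Q0=[P3,P4,P5,P2] Q1=[P1] Q2=[]
t=3-5: P3@Q0 runs 2, rem=8, quantum used, demote→Q1. Q0=[P4,P5,P2] Q1=[P1,P3] Q2=[]
t=5-6: P4@Q0 runs 1, rem=3, I/O yield, promote→Q0. Q0=[P5,P2,P4] Q1=[P1,P3] Q2=[]
t=6-8: P5@Q0 runs 2, rem=13, quantum used, demote→Q1. Q0=[P2,P4] Q1=[P1,P3,P5] Q2=[]
t=8-9: P2@Q0 runs 1, rem=3, I/O yield, promote→Q0. Q0=[P4,P2] Q1=[P1,P3,P5] Q2=[]
t=9-10: P4@Q0 runs 1, rem=2, I/O yield, promote→Q0. Q0=[P2,P4] Q1=[P1,P3,P5] Q2=[]
t=10-11: P2@Q0 runs 1, rem=2, I/O yield, promote→Q0. Q0=[P4,P2] Q1=[P1,P3,P5] Q2=[]
t=11-12: P4@Q0 runs 1, rem=1, I/O yield, promote→Q0. Q0=[P2,P4] Q1=[P1,P3,P5] Q2=[]
t=12-13: P2@Q0 runs 1, rem=1, I/O yield, promote→Q0. Q0=[P4,P2] Q1=[P1,P3,P5] Q2=[]
t=13-14: P4@Q0 runs 1, rem=0, completes. Q0=[P2] Q1=[P1,P3,P5] Q2=[]
t=14-15: P2@Q0 runs 1, rem=0, completes. Q0=[] Q1=[P1,P3,P5] Q2=[]
t=15-17: P1@Q1 runs 2, rem=0, completes. Q0=[] Q1=[P3,P5] Q2=[]
t=17-22: P3@Q1 runs 5, rem=3, quantum used, demote→Q2. Q0=[] Q1=[P5] Q2=[P3]
t=22-27: P5@Q1 runs 5, rem=8, quantum used, demote→Q2. Q0=[] Q1=[] Q2=[P3,P5]
t=27-30: P3@Q2 runs 3, rem=0, completes. Q0=[] Q1=[] Q2=[P5]
t=30-38: P5@Q2 runs 8, rem=0, completes. Q0=[] Q1=[] Q2=[]

Answer: P4,P2,P1,P3,P5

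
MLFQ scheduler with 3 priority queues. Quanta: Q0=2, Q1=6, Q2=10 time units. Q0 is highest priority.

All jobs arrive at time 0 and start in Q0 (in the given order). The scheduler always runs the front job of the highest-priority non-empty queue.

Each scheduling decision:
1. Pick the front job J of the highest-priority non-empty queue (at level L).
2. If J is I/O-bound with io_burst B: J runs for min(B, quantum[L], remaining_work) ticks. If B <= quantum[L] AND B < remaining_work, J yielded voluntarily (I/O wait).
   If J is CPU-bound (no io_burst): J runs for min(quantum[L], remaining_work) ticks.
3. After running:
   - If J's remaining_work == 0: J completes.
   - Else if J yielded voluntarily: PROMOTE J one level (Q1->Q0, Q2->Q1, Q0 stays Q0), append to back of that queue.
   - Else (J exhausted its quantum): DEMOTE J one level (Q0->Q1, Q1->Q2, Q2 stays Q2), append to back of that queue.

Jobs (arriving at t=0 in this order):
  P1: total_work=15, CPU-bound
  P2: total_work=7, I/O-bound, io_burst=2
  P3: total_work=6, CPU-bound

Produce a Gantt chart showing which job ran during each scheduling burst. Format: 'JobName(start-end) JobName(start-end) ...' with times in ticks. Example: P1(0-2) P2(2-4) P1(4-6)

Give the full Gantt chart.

t=0-2: P1@Q0 runs 2, rem=13, quantum used, demote→Q1. Q0=[P2,P3] Q1=[P1] Q2=[]
t=2-4: P2@Q0 runs 2, rem=5, I/O yield, promote→Q0. Q0=[P3,P2] Q1=[P1] Q2=[]
t=4-6: P3@Q0 runs 2, rem=4, quantum used, demote→Q1. Q0=[P2] Q1=[P1,P3] Q2=[]
t=6-8: P2@Q0 runs 2, rem=3, I/O yield, promote→Q0. Q0=[P2] Q1=[P1,P3] Q2=[]
t=8-10: P2@Q0 runs 2, rem=1, I/O yield, promote→Q0. Q0=[P2] Q1=[P1,P3] Q2=[]
t=10-11: P2@Q0 runs 1, rem=0, completes. Q0=[] Q1=[P1,P3] Q2=[]
t=11-17: P1@Q1 runs 6, rem=7, quantum used, demote→Q2. Q0=[] Q1=[P3] Q2=[P1]
t=17-21: P3@Q1 runs 4, rem=0, completes. Q0=[] Q1=[] Q2=[P1]
t=21-28: P1@Q2 runs 7, rem=0, completes. Q0=[] Q1=[] Q2=[]

Answer: P1(0-2) P2(2-4) P3(4-6) P2(6-8) P2(8-10) P2(10-11) P1(11-17) P3(17-21) P1(21-28)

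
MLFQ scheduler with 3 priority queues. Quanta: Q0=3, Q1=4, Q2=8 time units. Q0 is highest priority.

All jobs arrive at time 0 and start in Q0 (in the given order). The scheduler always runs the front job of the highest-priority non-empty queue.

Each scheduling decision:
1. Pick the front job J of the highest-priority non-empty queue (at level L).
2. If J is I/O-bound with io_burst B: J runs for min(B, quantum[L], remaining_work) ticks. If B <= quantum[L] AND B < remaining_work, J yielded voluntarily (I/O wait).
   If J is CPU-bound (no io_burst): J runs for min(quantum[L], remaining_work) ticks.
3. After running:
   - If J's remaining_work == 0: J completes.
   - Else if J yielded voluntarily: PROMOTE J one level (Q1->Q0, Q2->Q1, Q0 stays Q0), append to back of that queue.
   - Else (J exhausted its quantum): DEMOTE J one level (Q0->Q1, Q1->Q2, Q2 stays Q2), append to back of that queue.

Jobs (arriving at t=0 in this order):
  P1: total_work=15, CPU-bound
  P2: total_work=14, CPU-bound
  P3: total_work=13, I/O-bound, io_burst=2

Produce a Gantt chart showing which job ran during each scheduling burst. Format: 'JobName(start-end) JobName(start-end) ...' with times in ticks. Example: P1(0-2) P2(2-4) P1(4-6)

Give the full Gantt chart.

t=0-3: P1@Q0 runs 3, rem=12, quantum used, demote→Q1. Q0=[P2,P3] Q1=[P1] Q2=[]
t=3-6: P2@Q0 runs 3, rem=11, quantum used, demote→Q1. Q0=[P3] Q1=[P1,P2] Q2=[]
t=6-8: P3@Q0 runs 2, rem=11, I/O yield, promote→Q0. Q0=[P3] Q1=[P1,P2] Q2=[]
t=8-10: P3@Q0 runs 2, rem=9, I/O yield, promote→Q0. Q0=[P3] Q1=[P1,P2] Q2=[]
t=10-12: P3@Q0 runs 2, rem=7, I/O yield, promote→Q0. Q0=[P3] Q1=[P1,P2] Q2=[]
t=12-14: P3@Q0 runs 2, rem=5, I/O yield, promote→Q0. Q0=[P3] Q1=[P1,P2] Q2=[]
t=14-16: P3@Q0 runs 2, rem=3, I/O yield, promote→Q0. Q0=[P3] Q1=[P1,P2] Q2=[]
t=16-18: P3@Q0 runs 2, rem=1, I/O yield, promote→Q0. Q0=[P3] Q1=[P1,P2] Q2=[]
t=18-19: P3@Q0 runs 1, rem=0, completes. Q0=[] Q1=[P1,P2] Q2=[]
t=19-23: P1@Q1 runs 4, rem=8, quantum used, demote→Q2. Q0=[] Q1=[P2] Q2=[P1]
t=23-27: P2@Q1 runs 4, rem=7, quantum used, demote→Q2. Q0=[] Q1=[] Q2=[P1,P2]
t=27-35: P1@Q2 runs 8, rem=0, completes. Q0=[] Q1=[] Q2=[P2]
t=35-42: P2@Q2 runs 7, rem=0, completes. Q0=[] Q1=[] Q2=[]

Answer: P1(0-3) P2(3-6) P3(6-8) P3(8-10) P3(10-12) P3(12-14) P3(14-16) P3(16-18) P3(18-19) P1(19-23) P2(23-27) P1(27-35) P2(35-42)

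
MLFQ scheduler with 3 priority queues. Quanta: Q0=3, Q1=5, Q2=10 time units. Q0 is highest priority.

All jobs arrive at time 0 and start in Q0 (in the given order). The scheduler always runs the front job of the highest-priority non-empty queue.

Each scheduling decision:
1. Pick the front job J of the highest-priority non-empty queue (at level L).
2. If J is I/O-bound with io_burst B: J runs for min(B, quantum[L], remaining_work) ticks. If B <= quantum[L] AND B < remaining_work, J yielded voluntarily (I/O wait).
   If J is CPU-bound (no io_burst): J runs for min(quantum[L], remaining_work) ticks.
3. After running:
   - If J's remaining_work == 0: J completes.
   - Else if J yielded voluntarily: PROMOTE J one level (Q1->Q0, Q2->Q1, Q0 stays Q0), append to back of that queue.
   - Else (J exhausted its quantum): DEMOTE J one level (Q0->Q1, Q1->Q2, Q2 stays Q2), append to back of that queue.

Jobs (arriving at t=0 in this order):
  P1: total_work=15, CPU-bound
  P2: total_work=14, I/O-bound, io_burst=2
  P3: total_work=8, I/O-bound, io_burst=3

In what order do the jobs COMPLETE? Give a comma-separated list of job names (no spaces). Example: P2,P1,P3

t=0-3: P1@Q0 runs 3, rem=12, quantum used, demote→Q1. Q0=[P2,P3] Q1=[P1] Q2=[]
t=3-5: P2@Q0 runs 2, rem=12, I/O yield, promote→Q0. Q0=[P3,P2] Q1=[P1] Q2=[]
t=5-8: P3@Q0 runs 3, rem=5, I/O yield, promote→Q0. Q0=[P2,P3] Q1=[P1] Q2=[]
t=8-10: P2@Q0 runs 2, rem=10, I/O yield, promote→Q0. Q0=[P3,P2] Q1=[P1] Q2=[]
t=10-13: P3@Q0 runs 3, rem=2, I/O yield, promote→Q0. Q0=[P2,P3] Q1=[P1] Q2=[]
t=13-15: P2@Q0 runs 2, rem=8, I/O yield, promote→Q0. Q0=[P3,P2] Q1=[P1] Q2=[]
t=15-17: P3@Q0 runs 2, rem=0, completes. Q0=[P2] Q1=[P1] Q2=[]
t=17-19: P2@Q0 runs 2, rem=6, I/O yield, promote→Q0. Q0=[P2] Q1=[P1] Q2=[]
t=19-21: P2@Q0 runs 2, rem=4, I/O yield, promote→Q0. Q0=[P2] Q1=[P1] Q2=[]
t=21-23: P2@Q0 runs 2, rem=2, I/O yield, promote→Q0. Q0=[P2] Q1=[P1] Q2=[]
t=23-25: P2@Q0 runs 2, rem=0, completes. Q0=[] Q1=[P1] Q2=[]
t=25-30: P1@Q1 runs 5, rem=7, quantum used, demote→Q2. Q0=[] Q1=[] Q2=[P1]
t=30-37: P1@Q2 runs 7, rem=0, completes. Q0=[] Q1=[] Q2=[]

Answer: P3,P2,P1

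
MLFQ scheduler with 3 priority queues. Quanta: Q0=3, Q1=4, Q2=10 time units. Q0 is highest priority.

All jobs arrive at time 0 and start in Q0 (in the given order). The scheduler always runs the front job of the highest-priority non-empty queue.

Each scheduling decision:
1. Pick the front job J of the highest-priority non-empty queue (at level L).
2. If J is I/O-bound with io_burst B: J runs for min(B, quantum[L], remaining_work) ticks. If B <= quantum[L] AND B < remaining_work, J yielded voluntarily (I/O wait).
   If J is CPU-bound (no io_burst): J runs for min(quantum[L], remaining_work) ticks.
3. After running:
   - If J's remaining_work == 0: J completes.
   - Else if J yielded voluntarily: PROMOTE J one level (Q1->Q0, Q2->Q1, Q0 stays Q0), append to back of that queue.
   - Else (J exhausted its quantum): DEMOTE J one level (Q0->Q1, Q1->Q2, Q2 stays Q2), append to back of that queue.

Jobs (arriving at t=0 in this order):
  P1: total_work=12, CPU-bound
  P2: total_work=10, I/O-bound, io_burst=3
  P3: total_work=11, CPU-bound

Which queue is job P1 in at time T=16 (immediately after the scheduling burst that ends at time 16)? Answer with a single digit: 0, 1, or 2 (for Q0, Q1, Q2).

t=0-3: P1@Q0 runs 3, rem=9, quantum used, demote→Q1. Q0=[P2,P3] Q1=[P1] Q2=[]
t=3-6: P2@Q0 runs 3, rem=7, I/O yield, promote→Q0. Q0=[P3,P2] Q1=[P1] Q2=[]
t=6-9: P3@Q0 runs 3, rem=8, quantum used, demote→Q1. Q0=[P2] Q1=[P1,P3] Q2=[]
t=9-12: P2@Q0 runs 3, rem=4, I/O yield, promote→Q0. Q0=[P2] Q1=[P1,P3] Q2=[]
t=12-15: P2@Q0 runs 3, rem=1, I/O yield, promote→Q0. Q0=[P2] Q1=[P1,P3] Q2=[]
t=15-16: P2@Q0 runs 1, rem=0, completes. Q0=[] Q1=[P1,P3] Q2=[]
t=16-20: P1@Q1 runs 4, rem=5, quantum used, demote→Q2. Q0=[] Q1=[P3] Q2=[P1]
t=20-24: P3@Q1 runs 4, rem=4, quantum used, demote→Q2. Q0=[] Q1=[] Q2=[P1,P3]
t=24-29: P1@Q2 runs 5, rem=0, completes. Q0=[] Q1=[] Q2=[P3]
t=29-33: P3@Q2 runs 4, rem=0, completes. Q0=[] Q1=[] Q2=[]

Answer: 1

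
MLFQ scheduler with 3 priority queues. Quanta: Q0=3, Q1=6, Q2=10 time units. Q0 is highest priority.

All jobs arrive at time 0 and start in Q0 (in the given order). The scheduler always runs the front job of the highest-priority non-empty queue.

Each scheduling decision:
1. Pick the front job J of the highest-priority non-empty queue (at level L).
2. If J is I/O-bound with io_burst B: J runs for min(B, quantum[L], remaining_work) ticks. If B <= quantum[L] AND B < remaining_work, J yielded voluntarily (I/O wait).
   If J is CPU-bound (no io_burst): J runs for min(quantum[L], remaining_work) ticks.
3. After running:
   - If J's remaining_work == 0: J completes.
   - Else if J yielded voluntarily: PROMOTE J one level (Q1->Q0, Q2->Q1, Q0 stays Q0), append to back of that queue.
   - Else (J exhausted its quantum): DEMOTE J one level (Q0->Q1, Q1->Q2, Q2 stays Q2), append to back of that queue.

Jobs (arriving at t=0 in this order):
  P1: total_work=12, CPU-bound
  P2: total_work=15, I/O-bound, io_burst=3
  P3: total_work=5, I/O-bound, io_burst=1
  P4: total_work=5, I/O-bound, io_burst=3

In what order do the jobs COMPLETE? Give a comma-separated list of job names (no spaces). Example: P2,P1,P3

Answer: P4,P2,P3,P1

Derivation:
t=0-3: P1@Q0 runs 3, rem=9, quantum used, demote→Q1. Q0=[P2,P3,P4] Q1=[P1] Q2=[]
t=3-6: P2@Q0 runs 3, rem=12, I/O yield, promote→Q0. Q0=[P3,P4,P2] Q1=[P1] Q2=[]
t=6-7: P3@Q0 runs 1, rem=4, I/O yield, promote→Q0. Q0=[P4,P2,P3] Q1=[P1] Q2=[]
t=7-10: P4@Q0 runs 3, rem=2, I/O yield, promote→Q0. Q0=[P2,P3,P4] Q1=[P1] Q2=[]
t=10-13: P2@Q0 runs 3, rem=9, I/O yield, promote→Q0. Q0=[P3,P4,P2] Q1=[P1] Q2=[]
t=13-14: P3@Q0 runs 1, rem=3, I/O yield, promote→Q0. Q0=[P4,P2,P3] Q1=[P1] Q2=[]
t=14-16: P4@Q0 runs 2, rem=0, completes. Q0=[P2,P3] Q1=[P1] Q2=[]
t=16-19: P2@Q0 runs 3, rem=6, I/O yield, promote→Q0. Q0=[P3,P2] Q1=[P1] Q2=[]
t=19-20: P3@Q0 runs 1, rem=2, I/O yield, promote→Q0. Q0=[P2,P3] Q1=[P1] Q2=[]
t=20-23: P2@Q0 runs 3, rem=3, I/O yield, promote→Q0. Q0=[P3,P2] Q1=[P1] Q2=[]
t=23-24: P3@Q0 runs 1, rem=1, I/O yield, promote→Q0. Q0=[P2,P3] Q1=[P1] Q2=[]
t=24-27: P2@Q0 runs 3, rem=0, completes. Q0=[P3] Q1=[P1] Q2=[]
t=27-28: P3@Q0 runs 1, rem=0, completes. Q0=[] Q1=[P1] Q2=[]
t=28-34: P1@Q1 runs 6, rem=3, quantum used, demote→Q2. Q0=[] Q1=[] Q2=[P1]
t=34-37: P1@Q2 runs 3, rem=0, completes. Q0=[] Q1=[] Q2=[]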